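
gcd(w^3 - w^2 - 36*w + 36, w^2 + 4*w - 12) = w + 6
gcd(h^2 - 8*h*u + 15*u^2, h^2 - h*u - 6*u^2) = -h + 3*u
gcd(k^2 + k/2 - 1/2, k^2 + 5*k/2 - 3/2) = k - 1/2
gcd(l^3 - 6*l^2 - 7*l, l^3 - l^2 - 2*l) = l^2 + l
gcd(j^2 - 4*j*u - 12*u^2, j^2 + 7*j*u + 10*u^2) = j + 2*u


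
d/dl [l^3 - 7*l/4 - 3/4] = 3*l^2 - 7/4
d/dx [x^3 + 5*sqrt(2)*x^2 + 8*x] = 3*x^2 + 10*sqrt(2)*x + 8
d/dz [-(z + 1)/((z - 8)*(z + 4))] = (z^2 + 2*z + 28)/(z^4 - 8*z^3 - 48*z^2 + 256*z + 1024)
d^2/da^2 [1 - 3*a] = 0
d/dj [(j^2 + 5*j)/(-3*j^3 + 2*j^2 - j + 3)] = (j*(j + 5)*(9*j^2 - 4*j + 1) - (2*j + 5)*(3*j^3 - 2*j^2 + j - 3))/(3*j^3 - 2*j^2 + j - 3)^2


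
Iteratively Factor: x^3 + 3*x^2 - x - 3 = (x - 1)*(x^2 + 4*x + 3) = (x - 1)*(x + 3)*(x + 1)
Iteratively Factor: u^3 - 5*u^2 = (u)*(u^2 - 5*u) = u^2*(u - 5)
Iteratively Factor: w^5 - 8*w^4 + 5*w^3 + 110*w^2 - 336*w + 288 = (w - 3)*(w^4 - 5*w^3 - 10*w^2 + 80*w - 96) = (w - 3)*(w - 2)*(w^3 - 3*w^2 - 16*w + 48) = (w - 3)^2*(w - 2)*(w^2 - 16) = (w - 4)*(w - 3)^2*(w - 2)*(w + 4)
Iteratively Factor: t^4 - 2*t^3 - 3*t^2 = (t + 1)*(t^3 - 3*t^2) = (t - 3)*(t + 1)*(t^2) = t*(t - 3)*(t + 1)*(t)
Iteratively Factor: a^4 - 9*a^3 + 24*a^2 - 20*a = (a - 2)*(a^3 - 7*a^2 + 10*a) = (a - 5)*(a - 2)*(a^2 - 2*a) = a*(a - 5)*(a - 2)*(a - 2)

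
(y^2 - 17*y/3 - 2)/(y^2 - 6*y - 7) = (-y^2 + 17*y/3 + 2)/(-y^2 + 6*y + 7)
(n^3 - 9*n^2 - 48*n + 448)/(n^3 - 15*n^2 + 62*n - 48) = (n^2 - n - 56)/(n^2 - 7*n + 6)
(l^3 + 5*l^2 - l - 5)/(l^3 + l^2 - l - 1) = (l + 5)/(l + 1)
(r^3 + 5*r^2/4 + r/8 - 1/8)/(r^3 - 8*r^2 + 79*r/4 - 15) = (8*r^3 + 10*r^2 + r - 1)/(2*(4*r^3 - 32*r^2 + 79*r - 60))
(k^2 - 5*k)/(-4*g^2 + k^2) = k*(5 - k)/(4*g^2 - k^2)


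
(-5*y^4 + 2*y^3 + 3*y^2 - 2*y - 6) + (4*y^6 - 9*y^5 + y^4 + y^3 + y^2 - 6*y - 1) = 4*y^6 - 9*y^5 - 4*y^4 + 3*y^3 + 4*y^2 - 8*y - 7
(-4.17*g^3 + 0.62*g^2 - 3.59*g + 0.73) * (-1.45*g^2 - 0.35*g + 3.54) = 6.0465*g^5 + 0.5605*g^4 - 9.7733*g^3 + 2.3928*g^2 - 12.9641*g + 2.5842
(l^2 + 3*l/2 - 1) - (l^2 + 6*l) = -9*l/2 - 1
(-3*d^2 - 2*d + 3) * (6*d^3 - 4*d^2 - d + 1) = -18*d^5 + 29*d^3 - 13*d^2 - 5*d + 3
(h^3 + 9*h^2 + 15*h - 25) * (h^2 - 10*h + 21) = h^5 - h^4 - 54*h^3 + 14*h^2 + 565*h - 525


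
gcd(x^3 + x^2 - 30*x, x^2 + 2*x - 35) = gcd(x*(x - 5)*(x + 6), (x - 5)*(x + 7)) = x - 5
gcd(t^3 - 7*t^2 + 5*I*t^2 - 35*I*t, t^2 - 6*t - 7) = t - 7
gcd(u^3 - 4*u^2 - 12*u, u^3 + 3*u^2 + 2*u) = u^2 + 2*u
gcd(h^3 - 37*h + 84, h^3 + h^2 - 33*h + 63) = h^2 + 4*h - 21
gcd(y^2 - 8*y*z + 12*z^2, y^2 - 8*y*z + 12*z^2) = y^2 - 8*y*z + 12*z^2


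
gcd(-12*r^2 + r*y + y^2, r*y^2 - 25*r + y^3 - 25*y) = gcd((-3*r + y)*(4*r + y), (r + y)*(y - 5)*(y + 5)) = 1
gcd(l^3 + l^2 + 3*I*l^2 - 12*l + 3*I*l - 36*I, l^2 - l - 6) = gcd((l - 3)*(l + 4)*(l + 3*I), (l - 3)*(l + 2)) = l - 3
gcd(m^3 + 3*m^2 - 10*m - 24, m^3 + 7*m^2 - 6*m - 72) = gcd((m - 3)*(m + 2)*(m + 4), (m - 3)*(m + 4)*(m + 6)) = m^2 + m - 12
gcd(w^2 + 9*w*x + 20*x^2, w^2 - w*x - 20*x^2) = w + 4*x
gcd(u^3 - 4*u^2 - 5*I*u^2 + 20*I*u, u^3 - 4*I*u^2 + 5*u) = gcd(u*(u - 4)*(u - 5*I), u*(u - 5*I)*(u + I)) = u^2 - 5*I*u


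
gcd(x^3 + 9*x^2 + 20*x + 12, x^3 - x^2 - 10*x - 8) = x^2 + 3*x + 2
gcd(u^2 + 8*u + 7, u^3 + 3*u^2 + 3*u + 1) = u + 1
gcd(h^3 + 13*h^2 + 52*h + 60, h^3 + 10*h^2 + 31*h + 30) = h^2 + 7*h + 10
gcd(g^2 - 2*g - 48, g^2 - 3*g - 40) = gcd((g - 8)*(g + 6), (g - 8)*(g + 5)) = g - 8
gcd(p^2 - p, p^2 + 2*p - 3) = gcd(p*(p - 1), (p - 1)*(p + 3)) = p - 1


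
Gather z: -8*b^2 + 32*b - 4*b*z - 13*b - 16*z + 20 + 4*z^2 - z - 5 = -8*b^2 + 19*b + 4*z^2 + z*(-4*b - 17) + 15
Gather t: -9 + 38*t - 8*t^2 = -8*t^2 + 38*t - 9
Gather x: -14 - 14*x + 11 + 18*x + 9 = 4*x + 6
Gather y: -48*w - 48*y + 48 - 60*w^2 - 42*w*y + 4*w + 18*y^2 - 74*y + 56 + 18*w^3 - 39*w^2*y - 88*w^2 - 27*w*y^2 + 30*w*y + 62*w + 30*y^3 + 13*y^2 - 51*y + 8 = 18*w^3 - 148*w^2 + 18*w + 30*y^3 + y^2*(31 - 27*w) + y*(-39*w^2 - 12*w - 173) + 112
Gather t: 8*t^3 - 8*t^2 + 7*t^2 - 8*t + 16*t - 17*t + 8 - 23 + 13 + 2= 8*t^3 - t^2 - 9*t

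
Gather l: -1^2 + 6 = 5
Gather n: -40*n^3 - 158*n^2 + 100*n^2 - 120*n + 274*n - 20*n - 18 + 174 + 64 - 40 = -40*n^3 - 58*n^2 + 134*n + 180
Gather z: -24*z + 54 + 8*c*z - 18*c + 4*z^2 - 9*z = -18*c + 4*z^2 + z*(8*c - 33) + 54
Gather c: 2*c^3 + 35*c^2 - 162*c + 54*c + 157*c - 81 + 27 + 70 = 2*c^3 + 35*c^2 + 49*c + 16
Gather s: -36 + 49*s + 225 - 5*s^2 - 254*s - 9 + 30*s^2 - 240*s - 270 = 25*s^2 - 445*s - 90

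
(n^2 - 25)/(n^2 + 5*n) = (n - 5)/n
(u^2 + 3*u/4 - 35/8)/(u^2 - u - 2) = (-u^2 - 3*u/4 + 35/8)/(-u^2 + u + 2)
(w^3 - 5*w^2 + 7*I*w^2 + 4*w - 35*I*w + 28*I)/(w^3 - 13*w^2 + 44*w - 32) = (w + 7*I)/(w - 8)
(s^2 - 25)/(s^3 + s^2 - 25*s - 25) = 1/(s + 1)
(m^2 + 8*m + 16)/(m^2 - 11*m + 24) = (m^2 + 8*m + 16)/(m^2 - 11*m + 24)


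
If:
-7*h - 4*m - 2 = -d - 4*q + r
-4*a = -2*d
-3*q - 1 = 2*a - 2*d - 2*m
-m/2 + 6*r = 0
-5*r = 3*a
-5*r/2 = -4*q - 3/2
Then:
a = 5/451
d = 10/451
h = -1429/3157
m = -36/451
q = -171/451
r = -3/451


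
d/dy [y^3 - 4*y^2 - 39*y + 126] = 3*y^2 - 8*y - 39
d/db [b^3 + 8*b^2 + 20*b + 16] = 3*b^2 + 16*b + 20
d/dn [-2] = 0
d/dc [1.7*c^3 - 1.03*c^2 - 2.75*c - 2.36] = 5.1*c^2 - 2.06*c - 2.75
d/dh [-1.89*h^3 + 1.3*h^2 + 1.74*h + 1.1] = -5.67*h^2 + 2.6*h + 1.74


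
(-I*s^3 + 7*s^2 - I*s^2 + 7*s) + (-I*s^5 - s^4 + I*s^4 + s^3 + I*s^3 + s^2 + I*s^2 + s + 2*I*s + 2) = -I*s^5 - s^4 + I*s^4 + s^3 + 8*s^2 + 8*s + 2*I*s + 2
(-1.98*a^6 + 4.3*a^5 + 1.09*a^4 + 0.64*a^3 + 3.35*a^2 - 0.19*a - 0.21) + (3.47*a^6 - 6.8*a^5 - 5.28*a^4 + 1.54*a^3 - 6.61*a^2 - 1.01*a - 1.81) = 1.49*a^6 - 2.5*a^5 - 4.19*a^4 + 2.18*a^3 - 3.26*a^2 - 1.2*a - 2.02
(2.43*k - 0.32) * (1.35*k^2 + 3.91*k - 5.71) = 3.2805*k^3 + 9.0693*k^2 - 15.1265*k + 1.8272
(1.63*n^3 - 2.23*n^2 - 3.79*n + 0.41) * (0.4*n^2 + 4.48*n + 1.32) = 0.652*n^5 + 6.4104*n^4 - 9.3548*n^3 - 19.7588*n^2 - 3.166*n + 0.5412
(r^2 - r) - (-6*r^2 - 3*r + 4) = 7*r^2 + 2*r - 4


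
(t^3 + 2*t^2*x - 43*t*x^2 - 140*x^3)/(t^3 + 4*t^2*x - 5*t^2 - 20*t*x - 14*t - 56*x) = (t^2 - 2*t*x - 35*x^2)/(t^2 - 5*t - 14)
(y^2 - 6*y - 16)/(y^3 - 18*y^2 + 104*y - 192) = (y + 2)/(y^2 - 10*y + 24)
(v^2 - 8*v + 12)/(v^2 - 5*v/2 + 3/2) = 2*(v^2 - 8*v + 12)/(2*v^2 - 5*v + 3)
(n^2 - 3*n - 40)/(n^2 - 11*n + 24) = (n + 5)/(n - 3)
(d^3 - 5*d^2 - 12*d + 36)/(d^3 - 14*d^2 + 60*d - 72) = (d + 3)/(d - 6)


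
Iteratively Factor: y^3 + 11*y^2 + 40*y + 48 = (y + 3)*(y^2 + 8*y + 16) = (y + 3)*(y + 4)*(y + 4)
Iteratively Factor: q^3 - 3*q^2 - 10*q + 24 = (q - 4)*(q^2 + q - 6) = (q - 4)*(q - 2)*(q + 3)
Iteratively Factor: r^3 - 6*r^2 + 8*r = (r - 2)*(r^2 - 4*r) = (r - 4)*(r - 2)*(r)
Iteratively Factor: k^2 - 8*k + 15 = (k - 5)*(k - 3)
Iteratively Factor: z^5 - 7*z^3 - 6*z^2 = (z)*(z^4 - 7*z^2 - 6*z) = z^2*(z^3 - 7*z - 6) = z^2*(z + 2)*(z^2 - 2*z - 3) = z^2*(z - 3)*(z + 2)*(z + 1)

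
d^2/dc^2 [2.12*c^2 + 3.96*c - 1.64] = 4.24000000000000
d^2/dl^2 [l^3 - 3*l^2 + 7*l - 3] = 6*l - 6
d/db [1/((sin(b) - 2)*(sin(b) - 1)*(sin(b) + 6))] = (-3*sin(b)^2 - 6*sin(b) + 16)*cos(b)/((sin(b) - 2)^2*(sin(b) - 1)^2*(sin(b) + 6)^2)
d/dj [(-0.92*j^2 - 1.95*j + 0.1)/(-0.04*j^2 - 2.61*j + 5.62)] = (2.3232*j^2 - 10.3328*j - 10.698)/(0.0016*j^4 + 0.2088*j^3 + 6.3625*j^2 - 29.3364*j + 31.5844)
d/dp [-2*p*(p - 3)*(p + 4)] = -6*p^2 - 4*p + 24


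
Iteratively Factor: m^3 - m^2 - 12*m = (m - 4)*(m^2 + 3*m) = (m - 4)*(m + 3)*(m)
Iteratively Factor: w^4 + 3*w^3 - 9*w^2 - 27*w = (w + 3)*(w^3 - 9*w) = w*(w + 3)*(w^2 - 9) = w*(w - 3)*(w + 3)*(w + 3)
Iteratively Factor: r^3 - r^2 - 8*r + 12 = (r - 2)*(r^2 + r - 6) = (r - 2)^2*(r + 3)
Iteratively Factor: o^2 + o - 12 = (o + 4)*(o - 3)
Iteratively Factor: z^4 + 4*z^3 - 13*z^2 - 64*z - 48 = (z + 3)*(z^3 + z^2 - 16*z - 16) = (z - 4)*(z + 3)*(z^2 + 5*z + 4) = (z - 4)*(z + 1)*(z + 3)*(z + 4)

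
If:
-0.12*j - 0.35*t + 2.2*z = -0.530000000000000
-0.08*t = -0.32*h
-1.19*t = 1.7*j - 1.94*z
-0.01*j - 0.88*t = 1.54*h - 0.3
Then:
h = 0.06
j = -0.43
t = 0.24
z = -0.23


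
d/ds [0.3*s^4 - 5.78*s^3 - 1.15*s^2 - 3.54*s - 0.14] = 1.2*s^3 - 17.34*s^2 - 2.3*s - 3.54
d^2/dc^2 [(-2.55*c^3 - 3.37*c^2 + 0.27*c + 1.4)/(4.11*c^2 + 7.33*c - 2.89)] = (5.6843418860808e-14*c^5 - 2.27373675443232e-13*c^4 - 122.421684*c^3 + 225.833112*c^2 + 144.515988*c + 138.845084)/(69.426531*c^6 + 371.457279*c^5 + 516.02283*c^4 - 128.557205*c^3 - 362.84817*c^2 + 183.662679*c - 24.137569)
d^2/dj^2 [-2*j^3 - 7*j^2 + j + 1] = -12*j - 14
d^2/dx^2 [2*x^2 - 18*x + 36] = 4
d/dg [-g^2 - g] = -2*g - 1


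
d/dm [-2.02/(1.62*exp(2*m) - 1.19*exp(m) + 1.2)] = (6.5448*exp(m) - 2.4038)*exp(m)/(1.62*exp(2*m) - 1.19*exp(m) + 1.2)^2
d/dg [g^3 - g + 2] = 3*g^2 - 1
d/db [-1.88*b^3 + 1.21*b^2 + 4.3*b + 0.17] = -5.64*b^2 + 2.42*b + 4.3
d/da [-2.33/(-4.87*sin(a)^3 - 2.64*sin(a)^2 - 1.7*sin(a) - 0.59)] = (-12.3024*sin(a) + 17.02065*cos(2*a) - 20.98165)*cos(a)/(4.87*sin(a)^3 + 2.64*sin(a)^2 + 1.7*sin(a) + 0.59)^2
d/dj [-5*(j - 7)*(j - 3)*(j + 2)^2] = -20*j^3 + 90*j^2 + 150*j - 220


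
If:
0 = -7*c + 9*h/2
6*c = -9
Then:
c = -3/2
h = -7/3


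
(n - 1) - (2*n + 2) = -n - 3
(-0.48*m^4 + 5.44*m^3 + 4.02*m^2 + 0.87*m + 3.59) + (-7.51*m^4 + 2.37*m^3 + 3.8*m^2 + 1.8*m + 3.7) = -7.99*m^4 + 7.81*m^3 + 7.82*m^2 + 2.67*m + 7.29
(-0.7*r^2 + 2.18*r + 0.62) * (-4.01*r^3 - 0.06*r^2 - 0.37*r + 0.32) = 2.807*r^5 - 8.6998*r^4 - 2.358*r^3 - 1.0678*r^2 + 0.4682*r + 0.1984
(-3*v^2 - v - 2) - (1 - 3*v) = -3*v^2 + 2*v - 3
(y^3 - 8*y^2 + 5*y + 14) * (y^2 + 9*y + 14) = y^5 + y^4 - 53*y^3 - 53*y^2 + 196*y + 196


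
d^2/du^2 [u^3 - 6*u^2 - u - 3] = 6*u - 12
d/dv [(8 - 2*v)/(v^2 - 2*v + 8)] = 2*v*(v - 8)/(v^4 - 4*v^3 + 20*v^2 - 32*v + 64)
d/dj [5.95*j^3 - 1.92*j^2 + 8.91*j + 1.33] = 17.85*j^2 - 3.84*j + 8.91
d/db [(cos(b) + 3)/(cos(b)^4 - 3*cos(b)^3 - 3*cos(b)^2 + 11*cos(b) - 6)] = 3*(cos(b)^3 + 3*cos(b)^2 - 7*cos(b) - 13)*sin(b)/((cos(b) - 3)^2*(cos(b) - 1)^3*(cos(b) + 2)^2)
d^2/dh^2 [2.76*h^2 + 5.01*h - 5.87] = 5.52000000000000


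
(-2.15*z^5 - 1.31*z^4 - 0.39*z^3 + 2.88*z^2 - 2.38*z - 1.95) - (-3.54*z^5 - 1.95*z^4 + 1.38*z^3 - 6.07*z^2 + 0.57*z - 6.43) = 1.39*z^5 + 0.64*z^4 - 1.77*z^3 + 8.95*z^2 - 2.95*z + 4.48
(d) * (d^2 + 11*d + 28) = d^3 + 11*d^2 + 28*d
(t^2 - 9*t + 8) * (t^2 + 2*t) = t^4 - 7*t^3 - 10*t^2 + 16*t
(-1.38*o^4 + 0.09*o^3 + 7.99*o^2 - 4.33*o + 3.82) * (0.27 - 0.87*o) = 1.2006*o^5 - 0.4509*o^4 - 6.927*o^3 + 5.9244*o^2 - 4.4925*o + 1.0314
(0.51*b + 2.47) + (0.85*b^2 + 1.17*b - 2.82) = 0.85*b^2 + 1.68*b - 0.35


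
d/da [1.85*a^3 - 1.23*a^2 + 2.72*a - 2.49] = 5.55*a^2 - 2.46*a + 2.72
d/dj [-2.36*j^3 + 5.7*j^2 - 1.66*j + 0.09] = -7.08*j^2 + 11.4*j - 1.66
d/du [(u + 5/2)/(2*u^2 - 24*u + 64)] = (u^2 - 12*u - (u - 6)*(2*u + 5) + 32)/(2*(u^2 - 12*u + 32)^2)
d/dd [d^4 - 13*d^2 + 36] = 4*d^3 - 26*d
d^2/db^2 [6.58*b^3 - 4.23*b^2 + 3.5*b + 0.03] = 39.48*b - 8.46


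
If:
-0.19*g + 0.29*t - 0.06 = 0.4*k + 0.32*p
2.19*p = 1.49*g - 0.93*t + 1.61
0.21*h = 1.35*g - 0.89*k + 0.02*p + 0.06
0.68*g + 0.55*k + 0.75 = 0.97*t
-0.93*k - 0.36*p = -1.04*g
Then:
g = 0.22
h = 1.49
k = 0.06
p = 0.48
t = 0.96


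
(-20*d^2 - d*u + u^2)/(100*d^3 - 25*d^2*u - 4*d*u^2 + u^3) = (4*d + u)/(-20*d^2 + d*u + u^2)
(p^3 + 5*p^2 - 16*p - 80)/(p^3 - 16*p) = (p + 5)/p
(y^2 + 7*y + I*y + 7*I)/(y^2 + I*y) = (y + 7)/y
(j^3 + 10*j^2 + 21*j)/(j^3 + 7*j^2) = (j + 3)/j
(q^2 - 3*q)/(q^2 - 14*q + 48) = q*(q - 3)/(q^2 - 14*q + 48)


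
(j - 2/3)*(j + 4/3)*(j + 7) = j^3 + 23*j^2/3 + 34*j/9 - 56/9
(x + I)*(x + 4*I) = x^2 + 5*I*x - 4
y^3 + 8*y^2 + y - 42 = (y - 2)*(y + 3)*(y + 7)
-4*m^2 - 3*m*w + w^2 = (-4*m + w)*(m + w)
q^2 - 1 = (q - 1)*(q + 1)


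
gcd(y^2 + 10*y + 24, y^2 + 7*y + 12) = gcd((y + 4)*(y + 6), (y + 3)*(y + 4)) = y + 4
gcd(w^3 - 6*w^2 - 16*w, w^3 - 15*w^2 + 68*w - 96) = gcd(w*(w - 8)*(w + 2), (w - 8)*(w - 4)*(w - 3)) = w - 8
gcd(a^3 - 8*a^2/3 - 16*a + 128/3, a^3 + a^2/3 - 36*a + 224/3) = a^2 - 20*a/3 + 32/3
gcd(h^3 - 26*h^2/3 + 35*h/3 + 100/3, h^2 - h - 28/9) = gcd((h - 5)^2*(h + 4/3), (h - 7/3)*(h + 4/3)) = h + 4/3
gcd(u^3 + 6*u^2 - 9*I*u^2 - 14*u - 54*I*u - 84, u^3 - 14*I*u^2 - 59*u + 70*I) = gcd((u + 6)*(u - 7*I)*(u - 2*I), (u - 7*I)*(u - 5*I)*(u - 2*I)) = u^2 - 9*I*u - 14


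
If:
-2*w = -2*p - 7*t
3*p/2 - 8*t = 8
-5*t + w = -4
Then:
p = -176/23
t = -56/23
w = -372/23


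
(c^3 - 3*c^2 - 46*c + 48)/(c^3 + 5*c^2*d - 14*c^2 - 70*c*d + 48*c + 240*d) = (c^2 + 5*c - 6)/(c^2 + 5*c*d - 6*c - 30*d)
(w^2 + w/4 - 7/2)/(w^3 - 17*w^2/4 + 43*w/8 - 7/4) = 2*(w + 2)/(2*w^2 - 5*w + 2)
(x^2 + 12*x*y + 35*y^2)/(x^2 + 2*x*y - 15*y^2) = (x + 7*y)/(x - 3*y)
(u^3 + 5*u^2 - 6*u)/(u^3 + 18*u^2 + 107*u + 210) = u*(u - 1)/(u^2 + 12*u + 35)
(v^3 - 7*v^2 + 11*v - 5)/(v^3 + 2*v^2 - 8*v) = (v^3 - 7*v^2 + 11*v - 5)/(v*(v^2 + 2*v - 8))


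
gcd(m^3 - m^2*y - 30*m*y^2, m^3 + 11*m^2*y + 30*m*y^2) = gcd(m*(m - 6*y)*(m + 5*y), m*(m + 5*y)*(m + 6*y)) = m^2 + 5*m*y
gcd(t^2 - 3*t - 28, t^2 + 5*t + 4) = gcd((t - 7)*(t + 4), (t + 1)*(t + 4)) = t + 4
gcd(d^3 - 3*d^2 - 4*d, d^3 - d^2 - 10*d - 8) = d^2 - 3*d - 4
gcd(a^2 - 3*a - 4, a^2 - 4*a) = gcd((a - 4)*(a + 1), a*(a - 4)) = a - 4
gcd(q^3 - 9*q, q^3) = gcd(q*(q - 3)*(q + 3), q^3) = q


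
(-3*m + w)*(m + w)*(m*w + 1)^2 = -3*m^4*w^2 - 2*m^3*w^3 - 6*m^3*w + m^2*w^4 - 4*m^2*w^2 - 3*m^2 + 2*m*w^3 - 2*m*w + w^2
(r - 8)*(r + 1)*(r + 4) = r^3 - 3*r^2 - 36*r - 32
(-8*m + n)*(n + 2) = -8*m*n - 16*m + n^2 + 2*n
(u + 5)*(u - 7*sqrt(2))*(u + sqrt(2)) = u^3 - 6*sqrt(2)*u^2 + 5*u^2 - 30*sqrt(2)*u - 14*u - 70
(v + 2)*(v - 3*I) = v^2 + 2*v - 3*I*v - 6*I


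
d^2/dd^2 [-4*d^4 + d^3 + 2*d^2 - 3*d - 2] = -48*d^2 + 6*d + 4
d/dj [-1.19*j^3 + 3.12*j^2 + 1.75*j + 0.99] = -3.57*j^2 + 6.24*j + 1.75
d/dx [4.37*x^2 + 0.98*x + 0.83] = 8.74*x + 0.98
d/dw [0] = 0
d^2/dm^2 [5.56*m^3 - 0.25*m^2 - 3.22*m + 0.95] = 33.36*m - 0.5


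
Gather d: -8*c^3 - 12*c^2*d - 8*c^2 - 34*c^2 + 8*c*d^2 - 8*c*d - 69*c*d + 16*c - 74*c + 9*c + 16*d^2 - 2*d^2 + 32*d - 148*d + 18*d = -8*c^3 - 42*c^2 - 49*c + d^2*(8*c + 14) + d*(-12*c^2 - 77*c - 98)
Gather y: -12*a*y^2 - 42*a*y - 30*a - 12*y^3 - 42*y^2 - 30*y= -30*a - 12*y^3 + y^2*(-12*a - 42) + y*(-42*a - 30)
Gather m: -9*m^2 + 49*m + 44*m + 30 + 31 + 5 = -9*m^2 + 93*m + 66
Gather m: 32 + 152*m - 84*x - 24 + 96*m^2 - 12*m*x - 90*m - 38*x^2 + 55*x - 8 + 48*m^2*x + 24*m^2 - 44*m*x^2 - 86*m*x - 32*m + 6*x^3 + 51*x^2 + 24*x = m^2*(48*x + 120) + m*(-44*x^2 - 98*x + 30) + 6*x^3 + 13*x^2 - 5*x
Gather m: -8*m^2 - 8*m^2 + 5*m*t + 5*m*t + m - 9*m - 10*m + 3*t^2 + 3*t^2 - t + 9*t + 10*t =-16*m^2 + m*(10*t - 18) + 6*t^2 + 18*t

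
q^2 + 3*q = q*(q + 3)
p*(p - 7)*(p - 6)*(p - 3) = p^4 - 16*p^3 + 81*p^2 - 126*p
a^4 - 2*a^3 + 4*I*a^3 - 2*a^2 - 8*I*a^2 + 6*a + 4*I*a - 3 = (a - 1)*(a + 3*I)*(-I*a + 1)*(I*a - I)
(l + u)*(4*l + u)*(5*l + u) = 20*l^3 + 29*l^2*u + 10*l*u^2 + u^3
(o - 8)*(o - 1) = o^2 - 9*o + 8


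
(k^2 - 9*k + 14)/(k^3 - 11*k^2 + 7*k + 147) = (k - 2)/(k^2 - 4*k - 21)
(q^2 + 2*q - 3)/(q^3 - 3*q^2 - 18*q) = (q - 1)/(q*(q - 6))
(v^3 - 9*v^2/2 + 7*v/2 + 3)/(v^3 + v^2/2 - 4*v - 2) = (v - 3)/(v + 2)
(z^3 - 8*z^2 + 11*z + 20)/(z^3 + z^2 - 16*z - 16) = (z - 5)/(z + 4)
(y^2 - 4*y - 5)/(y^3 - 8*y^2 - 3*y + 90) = (y + 1)/(y^2 - 3*y - 18)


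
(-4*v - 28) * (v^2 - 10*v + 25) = -4*v^3 + 12*v^2 + 180*v - 700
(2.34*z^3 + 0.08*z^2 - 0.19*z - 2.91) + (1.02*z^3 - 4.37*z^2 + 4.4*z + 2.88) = 3.36*z^3 - 4.29*z^2 + 4.21*z - 0.0300000000000002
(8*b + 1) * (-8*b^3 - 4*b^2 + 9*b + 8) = -64*b^4 - 40*b^3 + 68*b^2 + 73*b + 8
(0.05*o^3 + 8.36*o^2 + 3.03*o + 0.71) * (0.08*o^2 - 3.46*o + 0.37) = 0.004*o^5 + 0.4958*o^4 - 28.6647*o^3 - 7.3338*o^2 - 1.3355*o + 0.2627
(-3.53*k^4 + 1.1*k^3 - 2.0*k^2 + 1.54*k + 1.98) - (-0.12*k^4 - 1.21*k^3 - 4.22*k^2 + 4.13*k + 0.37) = -3.41*k^4 + 2.31*k^3 + 2.22*k^2 - 2.59*k + 1.61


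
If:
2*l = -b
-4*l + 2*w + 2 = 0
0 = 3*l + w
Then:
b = -2/5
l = 1/5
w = -3/5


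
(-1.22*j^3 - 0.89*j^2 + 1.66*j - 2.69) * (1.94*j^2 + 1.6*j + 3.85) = -2.3668*j^5 - 3.6786*j^4 - 2.9006*j^3 - 5.9891*j^2 + 2.087*j - 10.3565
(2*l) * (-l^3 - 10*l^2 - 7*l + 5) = -2*l^4 - 20*l^3 - 14*l^2 + 10*l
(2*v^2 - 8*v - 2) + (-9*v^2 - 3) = -7*v^2 - 8*v - 5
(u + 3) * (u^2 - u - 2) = u^3 + 2*u^2 - 5*u - 6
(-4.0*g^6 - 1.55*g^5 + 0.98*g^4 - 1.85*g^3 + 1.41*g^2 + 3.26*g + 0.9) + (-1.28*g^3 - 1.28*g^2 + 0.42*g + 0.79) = -4.0*g^6 - 1.55*g^5 + 0.98*g^4 - 3.13*g^3 + 0.13*g^2 + 3.68*g + 1.69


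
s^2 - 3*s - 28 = (s - 7)*(s + 4)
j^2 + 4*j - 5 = (j - 1)*(j + 5)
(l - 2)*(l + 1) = l^2 - l - 2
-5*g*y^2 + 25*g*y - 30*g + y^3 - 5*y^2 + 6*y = (-5*g + y)*(y - 3)*(y - 2)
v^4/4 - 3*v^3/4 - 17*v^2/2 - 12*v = v*(v/4 + 1/2)*(v - 8)*(v + 3)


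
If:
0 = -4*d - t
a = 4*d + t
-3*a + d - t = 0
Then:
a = 0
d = 0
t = 0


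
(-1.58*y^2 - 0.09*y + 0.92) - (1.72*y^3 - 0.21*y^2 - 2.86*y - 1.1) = -1.72*y^3 - 1.37*y^2 + 2.77*y + 2.02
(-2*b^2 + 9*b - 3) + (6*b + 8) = -2*b^2 + 15*b + 5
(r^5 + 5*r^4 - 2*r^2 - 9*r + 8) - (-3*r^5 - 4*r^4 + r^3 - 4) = 4*r^5 + 9*r^4 - r^3 - 2*r^2 - 9*r + 12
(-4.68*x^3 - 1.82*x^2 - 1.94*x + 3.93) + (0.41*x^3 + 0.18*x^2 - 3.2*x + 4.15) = -4.27*x^3 - 1.64*x^2 - 5.14*x + 8.08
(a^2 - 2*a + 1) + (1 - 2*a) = a^2 - 4*a + 2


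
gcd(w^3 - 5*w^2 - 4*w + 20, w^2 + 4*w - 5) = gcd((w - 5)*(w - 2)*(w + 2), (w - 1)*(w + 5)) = 1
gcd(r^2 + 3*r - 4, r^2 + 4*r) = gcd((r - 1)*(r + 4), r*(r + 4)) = r + 4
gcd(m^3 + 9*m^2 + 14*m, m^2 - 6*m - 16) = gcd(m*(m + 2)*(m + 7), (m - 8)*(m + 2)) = m + 2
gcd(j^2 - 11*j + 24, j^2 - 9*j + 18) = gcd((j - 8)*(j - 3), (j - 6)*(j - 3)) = j - 3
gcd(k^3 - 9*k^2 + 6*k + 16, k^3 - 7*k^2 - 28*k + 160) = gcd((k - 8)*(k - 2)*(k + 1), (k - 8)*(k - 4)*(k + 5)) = k - 8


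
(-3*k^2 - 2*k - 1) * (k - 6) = -3*k^3 + 16*k^2 + 11*k + 6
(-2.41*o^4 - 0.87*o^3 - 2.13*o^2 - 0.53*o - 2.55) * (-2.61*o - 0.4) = 6.2901*o^5 + 3.2347*o^4 + 5.9073*o^3 + 2.2353*o^2 + 6.8675*o + 1.02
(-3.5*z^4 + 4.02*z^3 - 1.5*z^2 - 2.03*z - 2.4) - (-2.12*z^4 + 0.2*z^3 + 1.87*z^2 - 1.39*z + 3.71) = -1.38*z^4 + 3.82*z^3 - 3.37*z^2 - 0.64*z - 6.11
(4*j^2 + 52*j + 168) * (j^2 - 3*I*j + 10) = 4*j^4 + 52*j^3 - 12*I*j^3 + 208*j^2 - 156*I*j^2 + 520*j - 504*I*j + 1680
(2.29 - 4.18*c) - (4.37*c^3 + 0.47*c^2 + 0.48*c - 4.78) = -4.37*c^3 - 0.47*c^2 - 4.66*c + 7.07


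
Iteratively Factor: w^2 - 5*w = (w - 5)*(w)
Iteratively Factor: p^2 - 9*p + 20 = (p - 5)*(p - 4)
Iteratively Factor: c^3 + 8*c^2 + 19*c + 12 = (c + 1)*(c^2 + 7*c + 12) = (c + 1)*(c + 4)*(c + 3)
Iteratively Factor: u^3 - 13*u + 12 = (u + 4)*(u^2 - 4*u + 3) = (u - 1)*(u + 4)*(u - 3)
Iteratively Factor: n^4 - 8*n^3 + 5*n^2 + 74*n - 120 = (n + 3)*(n^3 - 11*n^2 + 38*n - 40) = (n - 4)*(n + 3)*(n^2 - 7*n + 10) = (n - 5)*(n - 4)*(n + 3)*(n - 2)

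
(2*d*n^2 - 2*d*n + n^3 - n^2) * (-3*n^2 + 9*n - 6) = -6*d*n^4 + 24*d*n^3 - 30*d*n^2 + 12*d*n - 3*n^5 + 12*n^4 - 15*n^3 + 6*n^2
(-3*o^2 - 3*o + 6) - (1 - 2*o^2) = -o^2 - 3*o + 5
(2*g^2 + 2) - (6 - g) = 2*g^2 + g - 4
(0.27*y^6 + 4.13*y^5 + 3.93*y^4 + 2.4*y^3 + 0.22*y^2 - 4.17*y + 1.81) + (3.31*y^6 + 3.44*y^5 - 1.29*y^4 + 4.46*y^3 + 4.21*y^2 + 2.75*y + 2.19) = 3.58*y^6 + 7.57*y^5 + 2.64*y^4 + 6.86*y^3 + 4.43*y^2 - 1.42*y + 4.0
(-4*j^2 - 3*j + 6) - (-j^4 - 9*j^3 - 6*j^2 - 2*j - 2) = j^4 + 9*j^3 + 2*j^2 - j + 8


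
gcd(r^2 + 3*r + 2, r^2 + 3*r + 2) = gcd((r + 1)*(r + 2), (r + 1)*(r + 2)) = r^2 + 3*r + 2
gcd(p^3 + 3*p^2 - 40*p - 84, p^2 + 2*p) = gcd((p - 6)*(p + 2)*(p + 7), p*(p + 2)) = p + 2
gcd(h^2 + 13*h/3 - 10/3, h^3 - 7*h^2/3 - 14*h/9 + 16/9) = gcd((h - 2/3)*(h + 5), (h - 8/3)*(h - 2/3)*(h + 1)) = h - 2/3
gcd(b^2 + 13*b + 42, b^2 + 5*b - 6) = b + 6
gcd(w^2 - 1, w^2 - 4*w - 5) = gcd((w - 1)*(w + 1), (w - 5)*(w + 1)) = w + 1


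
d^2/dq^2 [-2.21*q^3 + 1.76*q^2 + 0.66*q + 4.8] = 3.52 - 13.26*q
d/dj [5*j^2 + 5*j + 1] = 10*j + 5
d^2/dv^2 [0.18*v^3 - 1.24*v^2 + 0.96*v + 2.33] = 1.08*v - 2.48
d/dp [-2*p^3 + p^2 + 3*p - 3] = -6*p^2 + 2*p + 3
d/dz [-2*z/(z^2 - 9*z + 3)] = 2*(z^2 - 3)/(z^4 - 18*z^3 + 87*z^2 - 54*z + 9)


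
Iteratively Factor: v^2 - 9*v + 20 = (v - 5)*(v - 4)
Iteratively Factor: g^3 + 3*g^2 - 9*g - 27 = (g + 3)*(g^2 - 9) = (g + 3)^2*(g - 3)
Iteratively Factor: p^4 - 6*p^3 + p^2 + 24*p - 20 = (p - 2)*(p^3 - 4*p^2 - 7*p + 10) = (p - 2)*(p - 1)*(p^2 - 3*p - 10) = (p - 2)*(p - 1)*(p + 2)*(p - 5)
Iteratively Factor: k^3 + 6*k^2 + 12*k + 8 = (k + 2)*(k^2 + 4*k + 4) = (k + 2)^2*(k + 2)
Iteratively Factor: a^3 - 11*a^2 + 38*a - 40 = (a - 5)*(a^2 - 6*a + 8) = (a - 5)*(a - 2)*(a - 4)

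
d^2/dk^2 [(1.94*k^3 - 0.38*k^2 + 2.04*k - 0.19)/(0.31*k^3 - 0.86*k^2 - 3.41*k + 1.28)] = (0.961372000000001*k^6 + 13.480908*k^5 - 15.129984*k^4 + 61.868884*k^3 - 62.66781*k^2 + 29.653956*k + 11.726218)/(0.029791*k^9 - 0.247938*k^8 - 0.295275*k^7 + 5.187604*k^6 + 1.200537*k^5 - 35.278962*k^4 - 15.605741*k^3 + 40.424832*k^2 - 16.760832*k + 2.097152)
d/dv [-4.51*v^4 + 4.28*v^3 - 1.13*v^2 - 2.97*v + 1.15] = -18.04*v^3 + 12.84*v^2 - 2.26*v - 2.97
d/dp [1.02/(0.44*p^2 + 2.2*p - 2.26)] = (-0.8976*p - 2.244)/(0.44*p^2 + 2.2*p - 2.26)^2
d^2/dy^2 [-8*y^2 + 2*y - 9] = -16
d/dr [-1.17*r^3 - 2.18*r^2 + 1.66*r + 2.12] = -3.51*r^2 - 4.36*r + 1.66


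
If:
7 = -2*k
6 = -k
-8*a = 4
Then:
No Solution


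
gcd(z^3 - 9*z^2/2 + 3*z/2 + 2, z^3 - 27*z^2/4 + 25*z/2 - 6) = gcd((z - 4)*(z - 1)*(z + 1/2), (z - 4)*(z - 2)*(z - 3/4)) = z - 4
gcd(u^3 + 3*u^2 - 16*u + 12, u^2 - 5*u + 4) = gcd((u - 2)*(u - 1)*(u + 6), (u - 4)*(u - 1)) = u - 1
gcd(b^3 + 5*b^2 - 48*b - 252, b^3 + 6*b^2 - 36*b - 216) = b^2 + 12*b + 36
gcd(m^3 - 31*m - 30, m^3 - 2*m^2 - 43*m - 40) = m^2 + 6*m + 5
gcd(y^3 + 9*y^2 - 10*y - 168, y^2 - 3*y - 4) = y - 4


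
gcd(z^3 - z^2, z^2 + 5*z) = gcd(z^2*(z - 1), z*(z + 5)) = z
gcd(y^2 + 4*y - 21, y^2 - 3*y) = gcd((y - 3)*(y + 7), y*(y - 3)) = y - 3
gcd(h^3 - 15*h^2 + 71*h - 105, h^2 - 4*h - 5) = h - 5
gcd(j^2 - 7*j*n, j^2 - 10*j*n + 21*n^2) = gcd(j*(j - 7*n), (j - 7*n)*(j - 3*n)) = j - 7*n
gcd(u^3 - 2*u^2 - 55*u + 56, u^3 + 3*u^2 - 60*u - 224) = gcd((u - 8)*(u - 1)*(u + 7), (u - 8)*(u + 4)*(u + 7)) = u^2 - u - 56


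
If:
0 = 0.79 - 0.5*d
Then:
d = 1.58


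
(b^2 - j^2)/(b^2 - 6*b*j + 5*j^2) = (b + j)/(b - 5*j)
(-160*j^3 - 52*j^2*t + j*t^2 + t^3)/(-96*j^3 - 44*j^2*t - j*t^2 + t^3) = (5*j + t)/(3*j + t)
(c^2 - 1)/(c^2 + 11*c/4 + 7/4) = 4*(c - 1)/(4*c + 7)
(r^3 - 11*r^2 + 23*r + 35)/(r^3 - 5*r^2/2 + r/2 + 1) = 2*(r^3 - 11*r^2 + 23*r + 35)/(2*r^3 - 5*r^2 + r + 2)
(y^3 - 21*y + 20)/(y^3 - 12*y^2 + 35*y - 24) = (y^2 + y - 20)/(y^2 - 11*y + 24)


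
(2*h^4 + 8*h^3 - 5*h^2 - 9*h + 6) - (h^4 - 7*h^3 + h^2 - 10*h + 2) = h^4 + 15*h^3 - 6*h^2 + h + 4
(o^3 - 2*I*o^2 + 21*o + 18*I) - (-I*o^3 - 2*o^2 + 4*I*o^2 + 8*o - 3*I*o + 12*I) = o^3 + I*o^3 + 2*o^2 - 6*I*o^2 + 13*o + 3*I*o + 6*I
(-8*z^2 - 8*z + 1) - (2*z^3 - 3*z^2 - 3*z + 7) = -2*z^3 - 5*z^2 - 5*z - 6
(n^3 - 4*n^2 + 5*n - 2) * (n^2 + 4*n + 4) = n^5 - 7*n^3 + 2*n^2 + 12*n - 8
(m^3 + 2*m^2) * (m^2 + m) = m^5 + 3*m^4 + 2*m^3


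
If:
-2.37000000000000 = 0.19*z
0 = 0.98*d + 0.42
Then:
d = -0.43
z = -12.47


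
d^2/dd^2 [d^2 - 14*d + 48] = 2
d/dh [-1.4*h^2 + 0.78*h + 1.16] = 0.78 - 2.8*h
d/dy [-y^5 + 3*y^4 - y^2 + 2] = y*(-5*y^3 + 12*y^2 - 2)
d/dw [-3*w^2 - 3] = -6*w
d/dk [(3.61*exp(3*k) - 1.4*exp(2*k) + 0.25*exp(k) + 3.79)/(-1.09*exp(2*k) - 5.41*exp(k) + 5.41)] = (-3.9349*exp(4*k) - 39.0602*exp(3*k) + 66.4368*exp(2*k) - 6.8858*exp(k) + 21.8564)*exp(k)/(1.1881*exp(4*k) + 11.7938*exp(3*k) + 17.4743*exp(2*k) - 58.5362*exp(k) + 29.2681)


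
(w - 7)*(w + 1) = w^2 - 6*w - 7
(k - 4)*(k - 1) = k^2 - 5*k + 4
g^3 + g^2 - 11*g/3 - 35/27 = (g - 5/3)*(g + 1/3)*(g + 7/3)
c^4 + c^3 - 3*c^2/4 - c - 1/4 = (c - 1)*(c + 1/2)^2*(c + 1)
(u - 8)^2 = u^2 - 16*u + 64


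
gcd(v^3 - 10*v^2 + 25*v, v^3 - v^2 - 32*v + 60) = v - 5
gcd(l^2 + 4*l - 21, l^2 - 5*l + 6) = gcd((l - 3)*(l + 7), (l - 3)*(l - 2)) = l - 3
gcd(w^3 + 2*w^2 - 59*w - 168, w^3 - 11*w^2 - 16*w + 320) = w - 8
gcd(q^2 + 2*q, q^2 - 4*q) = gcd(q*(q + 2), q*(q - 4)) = q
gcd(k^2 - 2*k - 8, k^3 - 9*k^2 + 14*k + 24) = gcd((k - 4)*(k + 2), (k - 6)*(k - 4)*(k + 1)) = k - 4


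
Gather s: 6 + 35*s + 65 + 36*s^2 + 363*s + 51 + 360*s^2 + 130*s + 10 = 396*s^2 + 528*s + 132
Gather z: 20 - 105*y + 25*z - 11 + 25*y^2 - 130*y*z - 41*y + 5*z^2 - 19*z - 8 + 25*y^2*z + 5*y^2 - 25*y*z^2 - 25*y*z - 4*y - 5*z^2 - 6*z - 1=30*y^2 - 25*y*z^2 - 150*y + z*(25*y^2 - 155*y)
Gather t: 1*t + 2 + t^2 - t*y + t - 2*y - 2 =t^2 + t*(2 - y) - 2*y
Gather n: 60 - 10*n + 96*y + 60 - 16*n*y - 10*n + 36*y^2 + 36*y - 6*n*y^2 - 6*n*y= n*(-6*y^2 - 22*y - 20) + 36*y^2 + 132*y + 120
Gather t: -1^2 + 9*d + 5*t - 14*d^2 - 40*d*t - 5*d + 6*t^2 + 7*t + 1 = -14*d^2 + 4*d + 6*t^2 + t*(12 - 40*d)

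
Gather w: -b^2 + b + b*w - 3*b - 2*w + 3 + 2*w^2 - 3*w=-b^2 - 2*b + 2*w^2 + w*(b - 5) + 3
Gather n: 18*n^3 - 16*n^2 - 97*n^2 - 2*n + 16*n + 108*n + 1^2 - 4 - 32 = 18*n^3 - 113*n^2 + 122*n - 35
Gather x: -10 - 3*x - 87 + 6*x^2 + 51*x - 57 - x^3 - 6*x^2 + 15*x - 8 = -x^3 + 63*x - 162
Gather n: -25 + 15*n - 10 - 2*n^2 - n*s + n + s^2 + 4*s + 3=-2*n^2 + n*(16 - s) + s^2 + 4*s - 32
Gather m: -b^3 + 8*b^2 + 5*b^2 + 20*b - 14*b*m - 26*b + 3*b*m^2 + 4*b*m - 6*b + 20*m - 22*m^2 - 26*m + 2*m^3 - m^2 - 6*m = -b^3 + 13*b^2 - 12*b + 2*m^3 + m^2*(3*b - 23) + m*(-10*b - 12)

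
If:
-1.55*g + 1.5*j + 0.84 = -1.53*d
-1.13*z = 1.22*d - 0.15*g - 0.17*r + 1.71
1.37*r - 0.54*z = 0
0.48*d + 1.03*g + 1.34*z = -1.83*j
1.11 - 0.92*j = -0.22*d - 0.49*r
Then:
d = -5.41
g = -4.07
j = 0.76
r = 1.59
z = 4.03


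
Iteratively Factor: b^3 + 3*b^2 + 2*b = (b + 1)*(b^2 + 2*b) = (b + 1)*(b + 2)*(b)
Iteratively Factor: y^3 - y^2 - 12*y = (y + 3)*(y^2 - 4*y) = (y - 4)*(y + 3)*(y)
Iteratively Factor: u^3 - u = (u + 1)*(u^2 - u) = (u - 1)*(u + 1)*(u)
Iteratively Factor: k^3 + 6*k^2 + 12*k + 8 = (k + 2)*(k^2 + 4*k + 4) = (k + 2)^2*(k + 2)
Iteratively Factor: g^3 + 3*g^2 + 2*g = (g + 1)*(g^2 + 2*g) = g*(g + 1)*(g + 2)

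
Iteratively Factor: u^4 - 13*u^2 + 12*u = (u - 3)*(u^3 + 3*u^2 - 4*u) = (u - 3)*(u + 4)*(u^2 - u) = (u - 3)*(u - 1)*(u + 4)*(u)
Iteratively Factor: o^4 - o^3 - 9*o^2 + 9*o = (o - 3)*(o^3 + 2*o^2 - 3*o) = (o - 3)*(o - 1)*(o^2 + 3*o) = (o - 3)*(o - 1)*(o + 3)*(o)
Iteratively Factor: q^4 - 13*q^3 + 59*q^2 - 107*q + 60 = (q - 5)*(q^3 - 8*q^2 + 19*q - 12) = (q - 5)*(q - 4)*(q^2 - 4*q + 3) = (q - 5)*(q - 4)*(q - 1)*(q - 3)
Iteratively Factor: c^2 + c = (c)*(c + 1)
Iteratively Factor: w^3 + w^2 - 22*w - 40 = (w - 5)*(w^2 + 6*w + 8) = (w - 5)*(w + 2)*(w + 4)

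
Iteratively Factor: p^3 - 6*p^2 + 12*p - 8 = (p - 2)*(p^2 - 4*p + 4) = (p - 2)^2*(p - 2)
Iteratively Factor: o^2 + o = (o + 1)*(o)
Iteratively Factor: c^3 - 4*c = (c + 2)*(c^2 - 2*c) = c*(c + 2)*(c - 2)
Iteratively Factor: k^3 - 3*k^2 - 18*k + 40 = (k - 2)*(k^2 - k - 20) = (k - 2)*(k + 4)*(k - 5)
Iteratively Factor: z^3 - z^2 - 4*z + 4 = (z - 2)*(z^2 + z - 2) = (z - 2)*(z - 1)*(z + 2)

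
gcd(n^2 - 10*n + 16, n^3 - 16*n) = 1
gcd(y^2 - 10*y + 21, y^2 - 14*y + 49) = y - 7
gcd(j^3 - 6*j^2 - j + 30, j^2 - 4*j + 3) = j - 3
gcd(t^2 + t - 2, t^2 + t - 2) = t^2 + t - 2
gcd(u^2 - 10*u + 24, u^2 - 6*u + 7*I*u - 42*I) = u - 6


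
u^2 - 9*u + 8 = (u - 8)*(u - 1)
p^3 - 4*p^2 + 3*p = p*(p - 3)*(p - 1)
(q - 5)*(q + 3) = q^2 - 2*q - 15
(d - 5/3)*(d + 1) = d^2 - 2*d/3 - 5/3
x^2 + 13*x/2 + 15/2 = (x + 3/2)*(x + 5)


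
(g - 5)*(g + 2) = g^2 - 3*g - 10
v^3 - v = v*(v - 1)*(v + 1)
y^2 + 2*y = y*(y + 2)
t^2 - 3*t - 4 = (t - 4)*(t + 1)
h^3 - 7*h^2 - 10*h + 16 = (h - 8)*(h - 1)*(h + 2)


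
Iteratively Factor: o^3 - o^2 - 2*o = (o - 2)*(o^2 + o) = o*(o - 2)*(o + 1)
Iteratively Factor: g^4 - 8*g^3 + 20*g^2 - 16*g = (g - 2)*(g^3 - 6*g^2 + 8*g) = (g - 2)^2*(g^2 - 4*g) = g*(g - 2)^2*(g - 4)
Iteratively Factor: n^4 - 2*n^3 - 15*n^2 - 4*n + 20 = (n - 1)*(n^3 - n^2 - 16*n - 20) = (n - 1)*(n + 2)*(n^2 - 3*n - 10) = (n - 5)*(n - 1)*(n + 2)*(n + 2)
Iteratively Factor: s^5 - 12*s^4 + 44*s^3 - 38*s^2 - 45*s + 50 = (s - 1)*(s^4 - 11*s^3 + 33*s^2 - 5*s - 50) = (s - 5)*(s - 1)*(s^3 - 6*s^2 + 3*s + 10) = (s - 5)*(s - 2)*(s - 1)*(s^2 - 4*s - 5) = (s - 5)*(s - 2)*(s - 1)*(s + 1)*(s - 5)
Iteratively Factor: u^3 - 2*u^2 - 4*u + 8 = (u + 2)*(u^2 - 4*u + 4) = (u - 2)*(u + 2)*(u - 2)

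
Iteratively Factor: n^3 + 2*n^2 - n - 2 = (n + 2)*(n^2 - 1) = (n - 1)*(n + 2)*(n + 1)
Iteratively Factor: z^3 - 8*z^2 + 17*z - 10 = (z - 1)*(z^2 - 7*z + 10) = (z - 2)*(z - 1)*(z - 5)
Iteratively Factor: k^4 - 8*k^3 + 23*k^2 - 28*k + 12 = (k - 3)*(k^3 - 5*k^2 + 8*k - 4) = (k - 3)*(k - 2)*(k^2 - 3*k + 2) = (k - 3)*(k - 2)*(k - 1)*(k - 2)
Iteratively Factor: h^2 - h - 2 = (h - 2)*(h + 1)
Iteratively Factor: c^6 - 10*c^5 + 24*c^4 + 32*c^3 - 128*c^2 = (c - 4)*(c^5 - 6*c^4 + 32*c^2) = c*(c - 4)*(c^4 - 6*c^3 + 32*c) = c*(c - 4)*(c + 2)*(c^3 - 8*c^2 + 16*c) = c*(c - 4)^2*(c + 2)*(c^2 - 4*c) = c*(c - 4)^3*(c + 2)*(c)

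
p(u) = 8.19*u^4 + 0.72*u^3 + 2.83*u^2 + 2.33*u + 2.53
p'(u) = 32.76*u^3 + 2.16*u^2 + 5.66*u + 2.33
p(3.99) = 2178.37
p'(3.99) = 2140.26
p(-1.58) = 54.11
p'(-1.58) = -130.44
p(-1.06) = 12.72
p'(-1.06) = -40.26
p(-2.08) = 156.75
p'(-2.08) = -294.90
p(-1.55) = 50.31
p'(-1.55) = -123.25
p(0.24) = 3.29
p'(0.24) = 4.27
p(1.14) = 23.76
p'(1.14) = 60.12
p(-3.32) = 994.67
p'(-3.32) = -1191.48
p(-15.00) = 412793.08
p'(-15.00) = -110161.57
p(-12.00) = 168965.77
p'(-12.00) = -56363.83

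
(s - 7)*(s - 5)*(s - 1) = s^3 - 13*s^2 + 47*s - 35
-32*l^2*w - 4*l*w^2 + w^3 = w*(-8*l + w)*(4*l + w)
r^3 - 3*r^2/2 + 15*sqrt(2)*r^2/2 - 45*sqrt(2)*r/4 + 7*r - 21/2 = (r - 3/2)*(r + sqrt(2)/2)*(r + 7*sqrt(2))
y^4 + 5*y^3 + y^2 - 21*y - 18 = (y - 2)*(y + 1)*(y + 3)^2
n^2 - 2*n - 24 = (n - 6)*(n + 4)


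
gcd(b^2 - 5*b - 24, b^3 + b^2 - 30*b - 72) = b + 3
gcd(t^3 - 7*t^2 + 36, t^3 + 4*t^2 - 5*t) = 1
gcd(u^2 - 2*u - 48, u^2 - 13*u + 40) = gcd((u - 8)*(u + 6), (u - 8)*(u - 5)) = u - 8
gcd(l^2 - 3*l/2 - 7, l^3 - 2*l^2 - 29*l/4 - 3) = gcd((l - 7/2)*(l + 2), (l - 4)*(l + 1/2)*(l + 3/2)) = 1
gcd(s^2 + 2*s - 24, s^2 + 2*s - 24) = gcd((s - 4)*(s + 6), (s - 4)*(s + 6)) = s^2 + 2*s - 24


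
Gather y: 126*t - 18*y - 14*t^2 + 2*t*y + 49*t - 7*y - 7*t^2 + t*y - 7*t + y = -21*t^2 + 168*t + y*(3*t - 24)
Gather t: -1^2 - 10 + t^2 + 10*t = t^2 + 10*t - 11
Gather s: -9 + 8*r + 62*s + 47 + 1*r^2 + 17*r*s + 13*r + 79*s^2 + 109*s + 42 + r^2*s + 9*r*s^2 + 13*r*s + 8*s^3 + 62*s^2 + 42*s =r^2 + 21*r + 8*s^3 + s^2*(9*r + 141) + s*(r^2 + 30*r + 213) + 80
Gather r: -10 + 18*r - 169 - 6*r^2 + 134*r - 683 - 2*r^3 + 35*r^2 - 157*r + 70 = -2*r^3 + 29*r^2 - 5*r - 792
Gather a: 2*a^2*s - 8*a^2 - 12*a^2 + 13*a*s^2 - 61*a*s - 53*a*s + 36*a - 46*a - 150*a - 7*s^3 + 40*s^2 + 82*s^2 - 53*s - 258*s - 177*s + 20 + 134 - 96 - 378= a^2*(2*s - 20) + a*(13*s^2 - 114*s - 160) - 7*s^3 + 122*s^2 - 488*s - 320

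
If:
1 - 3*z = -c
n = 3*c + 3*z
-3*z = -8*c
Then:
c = 1/7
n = 11/7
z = 8/21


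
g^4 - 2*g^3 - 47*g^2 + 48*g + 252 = (g - 7)*(g - 3)*(g + 2)*(g + 6)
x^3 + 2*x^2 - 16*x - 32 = (x - 4)*(x + 2)*(x + 4)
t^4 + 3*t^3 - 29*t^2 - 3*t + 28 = (t - 4)*(t - 1)*(t + 1)*(t + 7)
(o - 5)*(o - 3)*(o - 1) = o^3 - 9*o^2 + 23*o - 15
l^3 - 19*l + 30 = (l - 3)*(l - 2)*(l + 5)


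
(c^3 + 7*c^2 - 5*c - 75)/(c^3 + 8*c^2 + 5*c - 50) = (c - 3)/(c - 2)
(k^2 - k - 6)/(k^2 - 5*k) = (k^2 - k - 6)/(k*(k - 5))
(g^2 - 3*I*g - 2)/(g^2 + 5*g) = (g^2 - 3*I*g - 2)/(g*(g + 5))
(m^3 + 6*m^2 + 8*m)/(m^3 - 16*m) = (m + 2)/(m - 4)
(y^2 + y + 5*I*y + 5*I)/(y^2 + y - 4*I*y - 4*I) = (y + 5*I)/(y - 4*I)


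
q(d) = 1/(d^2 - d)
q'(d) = (1 - 2*d)/(d^2 - d)^2 = (1 - 2*d)/(d^2*(d - 1)^2)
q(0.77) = -5.65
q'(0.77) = -17.22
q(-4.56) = 0.04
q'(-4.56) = 0.02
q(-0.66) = 0.91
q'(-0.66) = 1.93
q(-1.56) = 0.25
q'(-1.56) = 0.26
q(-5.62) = 0.03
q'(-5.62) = 0.01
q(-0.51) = 1.30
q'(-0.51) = 3.41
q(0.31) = -4.68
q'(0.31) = 8.31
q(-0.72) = 0.81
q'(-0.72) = 1.59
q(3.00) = 0.17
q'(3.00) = -0.14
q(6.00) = 0.03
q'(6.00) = -0.01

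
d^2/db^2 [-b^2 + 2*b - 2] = -2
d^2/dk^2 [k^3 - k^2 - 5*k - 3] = 6*k - 2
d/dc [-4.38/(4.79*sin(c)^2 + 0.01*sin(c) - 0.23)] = (41.9604*sin(c) + 0.0438)*cos(c)/(4.79*sin(c)^2 + 0.01*sin(c) - 0.23)^2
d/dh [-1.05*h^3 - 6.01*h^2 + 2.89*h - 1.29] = -3.15*h^2 - 12.02*h + 2.89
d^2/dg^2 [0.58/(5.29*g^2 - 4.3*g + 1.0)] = (-32.461556*g^2 + 26.38652*g + 0.58*(10.58*g - 4.3)*(21.16*g - 8.6) - 6.1364)/(5.29*g^2 - 4.3*g + 1.0)^3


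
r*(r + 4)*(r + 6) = r^3 + 10*r^2 + 24*r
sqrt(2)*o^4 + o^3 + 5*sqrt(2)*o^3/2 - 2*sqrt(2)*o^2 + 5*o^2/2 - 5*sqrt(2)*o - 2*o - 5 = (o + 5/2)*(o - sqrt(2))*(o + sqrt(2))*(sqrt(2)*o + 1)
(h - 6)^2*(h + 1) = h^3 - 11*h^2 + 24*h + 36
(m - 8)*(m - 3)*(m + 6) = m^3 - 5*m^2 - 42*m + 144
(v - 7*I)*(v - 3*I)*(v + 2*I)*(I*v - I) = I*v^4 + 8*v^3 - I*v^3 - 8*v^2 - I*v^2 + 42*v + I*v - 42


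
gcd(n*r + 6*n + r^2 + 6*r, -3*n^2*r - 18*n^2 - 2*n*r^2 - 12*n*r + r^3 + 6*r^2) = n*r + 6*n + r^2 + 6*r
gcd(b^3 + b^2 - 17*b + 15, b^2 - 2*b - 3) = b - 3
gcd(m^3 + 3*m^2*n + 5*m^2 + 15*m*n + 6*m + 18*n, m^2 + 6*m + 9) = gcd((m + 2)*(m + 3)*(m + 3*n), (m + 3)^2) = m + 3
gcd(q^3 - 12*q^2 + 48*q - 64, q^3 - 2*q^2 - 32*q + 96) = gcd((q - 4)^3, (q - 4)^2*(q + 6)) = q^2 - 8*q + 16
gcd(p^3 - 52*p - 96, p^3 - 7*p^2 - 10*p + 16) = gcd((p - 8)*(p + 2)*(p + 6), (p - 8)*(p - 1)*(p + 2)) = p^2 - 6*p - 16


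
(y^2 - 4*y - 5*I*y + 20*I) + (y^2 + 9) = 2*y^2 - 4*y - 5*I*y + 9 + 20*I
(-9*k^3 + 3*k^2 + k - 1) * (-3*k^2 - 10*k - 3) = 27*k^5 + 81*k^4 - 6*k^3 - 16*k^2 + 7*k + 3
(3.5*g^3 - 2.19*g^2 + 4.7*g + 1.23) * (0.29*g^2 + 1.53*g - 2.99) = 1.015*g^5 + 4.7199*g^4 - 12.4527*g^3 + 14.0958*g^2 - 12.1711*g - 3.6777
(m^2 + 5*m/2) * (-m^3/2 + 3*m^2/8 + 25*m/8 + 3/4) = -m^5/2 - 7*m^4/8 + 65*m^3/16 + 137*m^2/16 + 15*m/8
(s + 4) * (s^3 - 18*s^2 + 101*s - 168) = s^4 - 14*s^3 + 29*s^2 + 236*s - 672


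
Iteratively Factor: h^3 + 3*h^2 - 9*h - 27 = (h - 3)*(h^2 + 6*h + 9) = (h - 3)*(h + 3)*(h + 3)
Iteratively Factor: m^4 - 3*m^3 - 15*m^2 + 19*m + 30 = (m + 1)*(m^3 - 4*m^2 - 11*m + 30) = (m - 2)*(m + 1)*(m^2 - 2*m - 15) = (m - 5)*(m - 2)*(m + 1)*(m + 3)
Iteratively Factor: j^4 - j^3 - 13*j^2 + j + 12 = (j + 3)*(j^3 - 4*j^2 - j + 4) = (j - 4)*(j + 3)*(j^2 - 1) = (j - 4)*(j - 1)*(j + 3)*(j + 1)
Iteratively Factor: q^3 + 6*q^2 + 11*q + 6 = (q + 2)*(q^2 + 4*q + 3) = (q + 2)*(q + 3)*(q + 1)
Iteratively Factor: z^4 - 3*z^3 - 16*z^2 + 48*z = (z)*(z^3 - 3*z^2 - 16*z + 48) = z*(z + 4)*(z^2 - 7*z + 12) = z*(z - 4)*(z + 4)*(z - 3)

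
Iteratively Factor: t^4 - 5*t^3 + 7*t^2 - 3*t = (t - 1)*(t^3 - 4*t^2 + 3*t) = (t - 3)*(t - 1)*(t^2 - t) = (t - 3)*(t - 1)^2*(t)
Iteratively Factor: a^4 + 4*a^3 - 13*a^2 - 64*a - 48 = (a + 4)*(a^3 - 13*a - 12) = (a + 3)*(a + 4)*(a^2 - 3*a - 4) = (a - 4)*(a + 3)*(a + 4)*(a + 1)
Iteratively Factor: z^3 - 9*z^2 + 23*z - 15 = (z - 3)*(z^2 - 6*z + 5) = (z - 3)*(z - 1)*(z - 5)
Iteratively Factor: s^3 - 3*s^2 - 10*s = (s - 5)*(s^2 + 2*s) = s*(s - 5)*(s + 2)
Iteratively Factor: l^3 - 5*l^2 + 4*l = (l - 1)*(l^2 - 4*l) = (l - 4)*(l - 1)*(l)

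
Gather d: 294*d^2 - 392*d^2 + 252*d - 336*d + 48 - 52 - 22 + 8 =-98*d^2 - 84*d - 18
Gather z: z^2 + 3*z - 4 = z^2 + 3*z - 4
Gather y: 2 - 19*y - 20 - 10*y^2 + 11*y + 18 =-10*y^2 - 8*y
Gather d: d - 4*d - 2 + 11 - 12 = -3*d - 3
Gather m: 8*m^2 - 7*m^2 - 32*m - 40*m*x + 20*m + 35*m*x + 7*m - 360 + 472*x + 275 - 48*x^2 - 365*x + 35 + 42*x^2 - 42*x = m^2 + m*(-5*x - 5) - 6*x^2 + 65*x - 50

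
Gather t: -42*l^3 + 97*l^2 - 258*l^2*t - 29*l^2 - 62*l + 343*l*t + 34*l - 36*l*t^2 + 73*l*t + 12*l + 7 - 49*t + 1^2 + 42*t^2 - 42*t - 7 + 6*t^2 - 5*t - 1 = -42*l^3 + 68*l^2 - 16*l + t^2*(48 - 36*l) + t*(-258*l^2 + 416*l - 96)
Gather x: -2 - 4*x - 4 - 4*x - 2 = -8*x - 8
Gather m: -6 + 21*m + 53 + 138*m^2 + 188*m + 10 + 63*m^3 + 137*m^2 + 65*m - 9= 63*m^3 + 275*m^2 + 274*m + 48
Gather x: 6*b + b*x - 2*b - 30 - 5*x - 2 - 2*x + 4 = 4*b + x*(b - 7) - 28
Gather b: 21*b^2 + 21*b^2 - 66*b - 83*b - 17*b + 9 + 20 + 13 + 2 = 42*b^2 - 166*b + 44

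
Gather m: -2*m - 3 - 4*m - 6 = -6*m - 9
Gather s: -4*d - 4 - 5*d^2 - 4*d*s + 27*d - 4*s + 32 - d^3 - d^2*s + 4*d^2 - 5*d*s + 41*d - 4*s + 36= -d^3 - d^2 + 64*d + s*(-d^2 - 9*d - 8) + 64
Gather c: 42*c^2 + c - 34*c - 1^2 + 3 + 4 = 42*c^2 - 33*c + 6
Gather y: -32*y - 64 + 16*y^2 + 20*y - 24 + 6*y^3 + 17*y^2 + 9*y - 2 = 6*y^3 + 33*y^2 - 3*y - 90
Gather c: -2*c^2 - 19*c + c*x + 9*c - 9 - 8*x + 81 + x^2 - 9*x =-2*c^2 + c*(x - 10) + x^2 - 17*x + 72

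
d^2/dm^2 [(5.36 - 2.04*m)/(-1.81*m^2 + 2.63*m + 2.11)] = ((30.1336 - 22.1544*m)*(-1.81*m^2 + 2.63*m + 2.11) - (2.04*m - 5.36)*(3.62*m - 2.63)*(7.24*m - 5.26))/(-1.81*m^2 + 2.63*m + 2.11)^3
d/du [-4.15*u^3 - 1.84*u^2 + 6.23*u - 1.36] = -12.45*u^2 - 3.68*u + 6.23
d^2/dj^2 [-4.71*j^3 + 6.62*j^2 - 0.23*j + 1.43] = 13.24 - 28.26*j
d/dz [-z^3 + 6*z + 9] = 6 - 3*z^2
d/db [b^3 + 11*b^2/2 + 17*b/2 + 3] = 3*b^2 + 11*b + 17/2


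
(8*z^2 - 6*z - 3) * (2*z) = 16*z^3 - 12*z^2 - 6*z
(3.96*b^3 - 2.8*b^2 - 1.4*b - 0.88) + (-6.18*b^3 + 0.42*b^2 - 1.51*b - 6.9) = -2.22*b^3 - 2.38*b^2 - 2.91*b - 7.78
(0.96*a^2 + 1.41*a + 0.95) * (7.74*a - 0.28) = 7.4304*a^3 + 10.6446*a^2 + 6.9582*a - 0.266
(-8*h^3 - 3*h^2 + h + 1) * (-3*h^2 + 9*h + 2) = 24*h^5 - 63*h^4 - 46*h^3 + 11*h + 2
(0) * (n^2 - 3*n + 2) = 0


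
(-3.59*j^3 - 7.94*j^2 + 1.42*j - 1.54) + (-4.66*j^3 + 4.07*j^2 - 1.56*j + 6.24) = -8.25*j^3 - 3.87*j^2 - 0.14*j + 4.7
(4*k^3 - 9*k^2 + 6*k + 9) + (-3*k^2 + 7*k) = 4*k^3 - 12*k^2 + 13*k + 9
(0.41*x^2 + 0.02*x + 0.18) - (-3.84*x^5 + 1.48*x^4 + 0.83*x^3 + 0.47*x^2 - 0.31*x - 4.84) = 3.84*x^5 - 1.48*x^4 - 0.83*x^3 - 0.06*x^2 + 0.33*x + 5.02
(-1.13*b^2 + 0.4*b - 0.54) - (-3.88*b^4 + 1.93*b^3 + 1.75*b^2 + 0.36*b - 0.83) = 3.88*b^4 - 1.93*b^3 - 2.88*b^2 + 0.04*b + 0.29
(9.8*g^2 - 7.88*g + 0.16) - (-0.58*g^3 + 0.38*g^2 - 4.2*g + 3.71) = 0.58*g^3 + 9.42*g^2 - 3.68*g - 3.55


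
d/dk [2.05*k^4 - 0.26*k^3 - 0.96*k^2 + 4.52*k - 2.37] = 8.2*k^3 - 0.78*k^2 - 1.92*k + 4.52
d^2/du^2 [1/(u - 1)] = 2/(u - 1)^3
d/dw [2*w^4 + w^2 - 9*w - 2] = 8*w^3 + 2*w - 9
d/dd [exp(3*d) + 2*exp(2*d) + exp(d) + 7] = (3*exp(2*d) + 4*exp(d) + 1)*exp(d)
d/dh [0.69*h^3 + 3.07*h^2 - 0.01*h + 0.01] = 2.07*h^2 + 6.14*h - 0.01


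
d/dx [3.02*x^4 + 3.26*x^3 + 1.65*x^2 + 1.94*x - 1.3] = 12.08*x^3 + 9.78*x^2 + 3.3*x + 1.94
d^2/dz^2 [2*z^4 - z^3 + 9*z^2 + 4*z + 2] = 24*z^2 - 6*z + 18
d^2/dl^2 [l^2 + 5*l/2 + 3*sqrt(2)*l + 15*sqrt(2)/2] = 2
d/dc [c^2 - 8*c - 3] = 2*c - 8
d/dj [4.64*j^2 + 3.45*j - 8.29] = 9.28*j + 3.45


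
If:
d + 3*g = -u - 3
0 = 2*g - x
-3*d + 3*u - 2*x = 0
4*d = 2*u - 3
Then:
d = -3/2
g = 0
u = -3/2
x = 0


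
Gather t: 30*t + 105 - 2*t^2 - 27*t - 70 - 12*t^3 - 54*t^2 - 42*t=-12*t^3 - 56*t^2 - 39*t + 35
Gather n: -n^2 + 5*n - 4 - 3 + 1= -n^2 + 5*n - 6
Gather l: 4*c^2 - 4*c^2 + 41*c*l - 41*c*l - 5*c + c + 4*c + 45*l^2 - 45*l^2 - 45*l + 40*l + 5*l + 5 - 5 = 0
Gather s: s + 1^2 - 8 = s - 7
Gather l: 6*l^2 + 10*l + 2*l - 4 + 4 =6*l^2 + 12*l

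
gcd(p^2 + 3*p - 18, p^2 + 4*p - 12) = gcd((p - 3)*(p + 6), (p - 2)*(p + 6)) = p + 6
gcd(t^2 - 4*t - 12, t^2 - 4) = t + 2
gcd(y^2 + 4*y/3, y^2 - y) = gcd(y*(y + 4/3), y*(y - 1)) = y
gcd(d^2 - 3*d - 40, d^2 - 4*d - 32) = d - 8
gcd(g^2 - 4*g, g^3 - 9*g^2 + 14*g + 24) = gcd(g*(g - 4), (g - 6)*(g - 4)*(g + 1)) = g - 4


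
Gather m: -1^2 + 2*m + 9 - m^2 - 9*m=-m^2 - 7*m + 8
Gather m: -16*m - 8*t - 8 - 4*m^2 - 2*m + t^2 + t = -4*m^2 - 18*m + t^2 - 7*t - 8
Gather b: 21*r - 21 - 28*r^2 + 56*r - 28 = -28*r^2 + 77*r - 49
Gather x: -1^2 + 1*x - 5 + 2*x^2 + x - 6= 2*x^2 + 2*x - 12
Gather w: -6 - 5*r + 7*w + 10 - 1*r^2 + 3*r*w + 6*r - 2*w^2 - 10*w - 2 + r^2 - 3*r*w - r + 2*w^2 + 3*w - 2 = 0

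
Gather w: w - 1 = w - 1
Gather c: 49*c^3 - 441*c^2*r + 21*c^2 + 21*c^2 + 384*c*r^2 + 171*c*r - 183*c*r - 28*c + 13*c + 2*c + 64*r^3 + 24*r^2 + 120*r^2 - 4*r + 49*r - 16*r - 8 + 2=49*c^3 + c^2*(42 - 441*r) + c*(384*r^2 - 12*r - 13) + 64*r^3 + 144*r^2 + 29*r - 6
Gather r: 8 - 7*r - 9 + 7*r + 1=0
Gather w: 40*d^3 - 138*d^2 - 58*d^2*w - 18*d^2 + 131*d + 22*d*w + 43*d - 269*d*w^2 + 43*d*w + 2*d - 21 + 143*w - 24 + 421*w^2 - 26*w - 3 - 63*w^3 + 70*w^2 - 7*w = 40*d^3 - 156*d^2 + 176*d - 63*w^3 + w^2*(491 - 269*d) + w*(-58*d^2 + 65*d + 110) - 48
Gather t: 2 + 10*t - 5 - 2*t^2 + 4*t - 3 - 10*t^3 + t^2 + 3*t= -10*t^3 - t^2 + 17*t - 6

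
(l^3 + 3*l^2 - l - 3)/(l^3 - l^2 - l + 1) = (l + 3)/(l - 1)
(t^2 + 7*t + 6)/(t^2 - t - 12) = (t^2 + 7*t + 6)/(t^2 - t - 12)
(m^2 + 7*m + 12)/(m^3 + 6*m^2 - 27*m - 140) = (m + 3)/(m^2 + 2*m - 35)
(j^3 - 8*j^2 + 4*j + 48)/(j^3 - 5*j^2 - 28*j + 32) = (j^3 - 8*j^2 + 4*j + 48)/(j^3 - 5*j^2 - 28*j + 32)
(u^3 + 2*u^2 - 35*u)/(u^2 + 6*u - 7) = u*(u - 5)/(u - 1)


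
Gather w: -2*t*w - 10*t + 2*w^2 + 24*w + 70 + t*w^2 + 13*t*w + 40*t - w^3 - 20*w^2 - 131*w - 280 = 30*t - w^3 + w^2*(t - 18) + w*(11*t - 107) - 210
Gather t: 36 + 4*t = 4*t + 36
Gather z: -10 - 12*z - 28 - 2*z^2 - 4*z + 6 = -2*z^2 - 16*z - 32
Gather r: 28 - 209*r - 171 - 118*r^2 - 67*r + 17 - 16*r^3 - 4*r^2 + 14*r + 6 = -16*r^3 - 122*r^2 - 262*r - 120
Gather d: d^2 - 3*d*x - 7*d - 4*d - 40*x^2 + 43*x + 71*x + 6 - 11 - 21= d^2 + d*(-3*x - 11) - 40*x^2 + 114*x - 26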